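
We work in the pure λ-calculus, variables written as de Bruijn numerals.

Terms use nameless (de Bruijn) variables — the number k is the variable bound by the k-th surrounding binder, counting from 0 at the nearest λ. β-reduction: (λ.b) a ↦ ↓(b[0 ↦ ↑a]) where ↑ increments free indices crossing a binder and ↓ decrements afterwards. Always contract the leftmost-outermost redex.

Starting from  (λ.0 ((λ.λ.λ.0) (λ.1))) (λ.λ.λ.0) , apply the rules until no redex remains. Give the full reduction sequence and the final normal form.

  start: (λ.0 ((λ.λ.λ.0) (λ.1))) (λ.λ.λ.0)
  step 1: (λ.λ.λ.0) ((λ.λ.λ.0) (λ.λ.λ.λ.0))
  step 2: λ.λ.0

Answer: normal form = λ.λ.0  (in 2 steps)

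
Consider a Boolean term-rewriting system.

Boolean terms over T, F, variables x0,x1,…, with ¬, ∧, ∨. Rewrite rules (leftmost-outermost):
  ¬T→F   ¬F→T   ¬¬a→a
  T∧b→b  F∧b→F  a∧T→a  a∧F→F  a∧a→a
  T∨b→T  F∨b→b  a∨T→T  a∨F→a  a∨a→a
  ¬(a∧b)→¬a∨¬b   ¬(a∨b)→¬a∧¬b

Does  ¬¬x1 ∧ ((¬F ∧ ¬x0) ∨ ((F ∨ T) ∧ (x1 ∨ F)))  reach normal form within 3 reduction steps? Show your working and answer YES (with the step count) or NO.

  start: ¬¬x1 ∧ ((¬F ∧ ¬x0) ∨ ((F ∨ T) ∧ (x1 ∨ F)))
  →1  x1 ∧ ((¬F ∧ ¬x0) ∨ ((F ∨ T) ∧ (x1 ∨ F)))
  →2  x1 ∧ ((T ∧ ¬x0) ∨ ((F ∨ T) ∧ (x1 ∨ F)))
  →3  x1 ∧ (¬x0 ∨ ((F ∨ T) ∧ (x1 ∨ F)))

Answer: NO — after 3 steps the term is x1 ∧ (¬x0 ∨ ((F ∨ T) ∧ (x1 ∨ F))), not yet normal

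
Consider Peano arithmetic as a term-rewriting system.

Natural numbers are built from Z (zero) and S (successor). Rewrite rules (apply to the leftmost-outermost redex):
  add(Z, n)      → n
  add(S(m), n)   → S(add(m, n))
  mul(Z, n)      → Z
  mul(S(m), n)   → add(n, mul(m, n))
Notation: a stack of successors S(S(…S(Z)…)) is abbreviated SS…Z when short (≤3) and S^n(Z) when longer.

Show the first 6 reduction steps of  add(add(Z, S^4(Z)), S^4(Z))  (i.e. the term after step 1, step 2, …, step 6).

Answer: after 6 steps: S^8(Z)

Derivation:
  start: add(add(Z, S^4(Z)), S^4(Z))
  →1  add(S^4(Z), S^4(Z))
  →2  S(add(SSSZ, S^4(Z)))
  →3  S(S(add(SSZ, S^4(Z))))
  →4  S(S(S(add(SZ, S^4(Z)))))
  →5  S(S(S(S(add(Z, S^4(Z))))))
  →6  S^8(Z)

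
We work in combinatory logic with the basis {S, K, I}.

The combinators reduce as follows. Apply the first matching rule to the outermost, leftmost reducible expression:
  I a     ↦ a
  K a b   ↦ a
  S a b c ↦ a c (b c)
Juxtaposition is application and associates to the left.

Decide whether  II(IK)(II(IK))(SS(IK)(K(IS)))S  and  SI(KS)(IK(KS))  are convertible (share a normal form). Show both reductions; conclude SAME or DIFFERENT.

Answer: SAME — A ⇓ KS, B ⇓ KS

Working:
Term A:
  start: II(IK)(II(IK))(SS(IK)(K(IS)))S
  →1  I(IK)(II(IK))(SS(IK)(K(IS)))S
  →2  IK(II(IK))(SS(IK)(K(IS)))S
  →3  K(II(IK))(SS(IK)(K(IS)))S
  →4  II(IK)S
  →5  I(IK)S
  →6  IKS
  →7  KS

Term B:
  start: SI(KS)(IK(KS))
  →1  I(IK(KS))(KS(IK(KS)))
  →2  IK(KS)(KS(IK(KS)))
  →3  K(KS)(KS(IK(KS)))
  →4  KS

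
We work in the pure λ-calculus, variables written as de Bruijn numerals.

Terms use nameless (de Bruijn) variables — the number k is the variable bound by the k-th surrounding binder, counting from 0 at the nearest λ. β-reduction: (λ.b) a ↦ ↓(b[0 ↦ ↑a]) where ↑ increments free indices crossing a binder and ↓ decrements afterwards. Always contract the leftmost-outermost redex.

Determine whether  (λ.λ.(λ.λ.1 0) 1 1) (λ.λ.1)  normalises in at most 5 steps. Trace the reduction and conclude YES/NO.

Answer: YES — reaches normal form λ.λ.λ.λ.1 in 4 ≤ 5 steps

Reduction:
  start: (λ.λ.(λ.λ.1 0) 1 1) (λ.λ.1)
  →1  λ.(λ.λ.1 0) (λ.λ.1) (λ.λ.1)
  →2  λ.(λ.(λ.λ.1) 0) (λ.λ.1)
  →3  λ.(λ.λ.1) (λ.λ.1)
  →4  λ.λ.λ.λ.1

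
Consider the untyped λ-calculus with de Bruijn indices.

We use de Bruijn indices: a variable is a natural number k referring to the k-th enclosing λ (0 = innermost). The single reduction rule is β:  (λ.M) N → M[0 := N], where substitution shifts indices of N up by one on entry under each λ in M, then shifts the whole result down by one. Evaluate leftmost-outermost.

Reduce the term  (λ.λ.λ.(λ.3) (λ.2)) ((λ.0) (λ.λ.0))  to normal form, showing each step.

  start: (λ.λ.λ.(λ.3) (λ.2)) ((λ.0) (λ.λ.0))
  [1] λ.λ.(λ.(λ.0) (λ.λ.0)) (λ.2)
  [2] λ.λ.(λ.0) (λ.λ.0)
  [3] λ.λ.λ.λ.0

Answer: normal form = λ.λ.λ.λ.0  (in 3 steps)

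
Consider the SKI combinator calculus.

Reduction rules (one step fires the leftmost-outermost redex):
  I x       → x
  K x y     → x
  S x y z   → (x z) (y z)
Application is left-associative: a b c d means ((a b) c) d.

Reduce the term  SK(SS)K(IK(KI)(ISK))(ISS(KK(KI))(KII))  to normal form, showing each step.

  start: SK(SS)K(IK(KI)(ISK))(ISS(KK(KI))(KII))
  →1  KK(SSK)(IK(KI)(ISK))(ISS(KK(KI))(KII))
  →2  K(IK(KI)(ISK))(ISS(KK(KI))(KII))
  →3  IK(KI)(ISK)
  →4  K(KI)(ISK)
  →5  KI

Answer: normal form = KI  (in 5 steps)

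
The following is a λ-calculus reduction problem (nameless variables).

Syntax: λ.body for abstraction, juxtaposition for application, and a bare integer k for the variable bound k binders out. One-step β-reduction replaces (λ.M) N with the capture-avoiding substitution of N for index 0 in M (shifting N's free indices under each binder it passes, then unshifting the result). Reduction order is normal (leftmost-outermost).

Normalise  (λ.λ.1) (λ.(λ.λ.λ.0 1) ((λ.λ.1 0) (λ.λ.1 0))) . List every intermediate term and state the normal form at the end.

  start: (λ.λ.1) (λ.(λ.λ.λ.0 1) ((λ.λ.1 0) (λ.λ.1 0)))
  [1] λ.λ.(λ.λ.λ.0 1) ((λ.λ.1 0) (λ.λ.1 0))
  [2] λ.λ.λ.λ.0 1

Answer: normal form = λ.λ.λ.λ.0 1  (in 2 steps)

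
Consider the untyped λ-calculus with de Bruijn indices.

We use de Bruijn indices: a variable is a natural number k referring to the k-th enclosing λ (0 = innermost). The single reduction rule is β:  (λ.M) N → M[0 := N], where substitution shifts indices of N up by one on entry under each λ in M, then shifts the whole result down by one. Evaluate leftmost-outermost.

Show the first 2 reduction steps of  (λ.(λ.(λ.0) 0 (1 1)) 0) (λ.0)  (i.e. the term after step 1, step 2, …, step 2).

  start: (λ.(λ.(λ.0) 0 (1 1)) 0) (λ.0)
  →1  (λ.(λ.0) 0 ((λ.0) (λ.0))) (λ.0)
  →2  (λ.0) (λ.0) ((λ.0) (λ.0))

Answer: after 2 steps: (λ.0) (λ.0) ((λ.0) (λ.0))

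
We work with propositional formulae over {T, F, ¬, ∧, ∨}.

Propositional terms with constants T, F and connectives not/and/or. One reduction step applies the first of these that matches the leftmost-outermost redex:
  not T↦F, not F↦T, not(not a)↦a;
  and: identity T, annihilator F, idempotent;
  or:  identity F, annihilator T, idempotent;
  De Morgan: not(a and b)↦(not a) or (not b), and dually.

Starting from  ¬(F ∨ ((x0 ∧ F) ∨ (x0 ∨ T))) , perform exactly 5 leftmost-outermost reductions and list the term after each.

  start: ¬(F ∨ ((x0 ∧ F) ∨ (x0 ∨ T)))
  step 1: ¬F ∧ ¬((x0 ∧ F) ∨ (x0 ∨ T))
  step 2: T ∧ ¬((x0 ∧ F) ∨ (x0 ∨ T))
  step 3: ¬((x0 ∧ F) ∨ (x0 ∨ T))
  step 4: ¬(x0 ∧ F) ∧ ¬(x0 ∨ T)
  step 5: (¬x0 ∨ ¬F) ∧ ¬(x0 ∨ T)

Answer: after 5 steps: (¬x0 ∨ ¬F) ∧ ¬(x0 ∨ T)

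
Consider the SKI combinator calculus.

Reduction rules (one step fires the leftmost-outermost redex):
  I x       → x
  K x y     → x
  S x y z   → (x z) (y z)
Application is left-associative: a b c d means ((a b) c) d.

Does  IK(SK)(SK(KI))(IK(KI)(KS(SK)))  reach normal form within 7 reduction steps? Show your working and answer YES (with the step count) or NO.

  start: IK(SK)(SK(KI))(IK(KI)(KS(SK)))
  →1  K(SK)(SK(KI))(IK(KI)(KS(SK)))
  →2  SK(IK(KI)(KS(SK)))
  →3  SK(K(KI)(KS(SK)))
  →4  SK(KI)

Answer: YES — reaches normal form SK(KI) in 4 ≤ 7 steps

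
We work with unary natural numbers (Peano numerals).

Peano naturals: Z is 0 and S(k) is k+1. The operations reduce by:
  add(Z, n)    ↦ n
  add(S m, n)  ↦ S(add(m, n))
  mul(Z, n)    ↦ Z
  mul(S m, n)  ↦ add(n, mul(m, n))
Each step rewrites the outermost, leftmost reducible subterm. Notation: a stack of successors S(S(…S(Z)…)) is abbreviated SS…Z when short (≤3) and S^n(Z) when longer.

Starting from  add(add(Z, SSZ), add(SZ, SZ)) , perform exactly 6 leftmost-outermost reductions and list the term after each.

  start: add(add(Z, SSZ), add(SZ, SZ))
  →1  add(SSZ, add(SZ, SZ))
  →2  S(add(SZ, add(SZ, SZ)))
  →3  S(S(add(Z, add(SZ, SZ))))
  →4  S(S(add(SZ, SZ)))
  →5  S(S(S(add(Z, SZ))))
  →6  S^4(Z)

Answer: after 6 steps: S^4(Z)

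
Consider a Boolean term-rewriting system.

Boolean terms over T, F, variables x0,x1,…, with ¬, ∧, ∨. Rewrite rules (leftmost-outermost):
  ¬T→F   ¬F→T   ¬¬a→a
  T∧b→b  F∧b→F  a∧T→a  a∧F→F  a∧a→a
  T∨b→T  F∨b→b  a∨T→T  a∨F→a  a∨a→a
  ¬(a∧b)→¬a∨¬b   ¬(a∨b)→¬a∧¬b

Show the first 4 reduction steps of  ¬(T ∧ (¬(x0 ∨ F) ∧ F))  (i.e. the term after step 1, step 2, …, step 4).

Answer: after 4 steps: ¬¬(x0 ∨ F) ∨ ¬F

Working:
  start: ¬(T ∧ (¬(x0 ∨ F) ∧ F))
  →1  ¬T ∨ ¬(¬(x0 ∨ F) ∧ F)
  →2  F ∨ ¬(¬(x0 ∨ F) ∧ F)
  →3  ¬(¬(x0 ∨ F) ∧ F)
  →4  ¬¬(x0 ∨ F) ∨ ¬F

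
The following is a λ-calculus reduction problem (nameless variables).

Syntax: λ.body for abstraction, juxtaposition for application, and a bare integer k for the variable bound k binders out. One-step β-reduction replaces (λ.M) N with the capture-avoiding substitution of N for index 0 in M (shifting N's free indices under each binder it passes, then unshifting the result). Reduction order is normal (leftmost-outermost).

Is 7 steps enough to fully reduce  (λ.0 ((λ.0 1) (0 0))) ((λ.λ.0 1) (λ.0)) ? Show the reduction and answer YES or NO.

Answer: NO — after 7 steps the term is (λ.0 (λ.0)) (λ.0) ((λ.λ.0 1) (λ.0)) (λ.0), not yet normal

Reduction:
  start: (λ.0 ((λ.0 1) (0 0))) ((λ.λ.0 1) (λ.0))
  →1  (λ.λ.0 1) (λ.0) ((λ.0 ((λ.λ.0 1) (λ.0))) ((λ.λ.0 1) (λ.0) ((λ.λ.0 1) (λ.0))))
  →2  (λ.0 (λ.0)) ((λ.0 ((λ.λ.0 1) (λ.0))) ((λ.λ.0 1) (λ.0) ((λ.λ.0 1) (λ.0))))
  →3  (λ.0 ((λ.λ.0 1) (λ.0))) ((λ.λ.0 1) (λ.0) ((λ.λ.0 1) (λ.0))) (λ.0)
  →4  (λ.λ.0 1) (λ.0) ((λ.λ.0 1) (λ.0)) ((λ.λ.0 1) (λ.0)) (λ.0)
  →5  (λ.0 (λ.0)) ((λ.λ.0 1) (λ.0)) ((λ.λ.0 1) (λ.0)) (λ.0)
  →6  (λ.λ.0 1) (λ.0) (λ.0) ((λ.λ.0 1) (λ.0)) (λ.0)
  →7  (λ.0 (λ.0)) (λ.0) ((λ.λ.0 1) (λ.0)) (λ.0)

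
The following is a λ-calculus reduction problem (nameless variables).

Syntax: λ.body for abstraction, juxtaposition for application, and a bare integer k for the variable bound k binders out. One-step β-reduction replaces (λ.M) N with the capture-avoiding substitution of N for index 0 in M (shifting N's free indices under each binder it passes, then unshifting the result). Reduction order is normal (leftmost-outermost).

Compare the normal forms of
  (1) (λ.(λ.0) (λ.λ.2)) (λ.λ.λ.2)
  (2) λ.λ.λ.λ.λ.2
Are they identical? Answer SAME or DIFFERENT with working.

Term A:
  start: (λ.(λ.0) (λ.λ.2)) (λ.λ.λ.2)
  step 1: (λ.0) (λ.λ.λ.λ.λ.2)
  step 2: λ.λ.λ.λ.λ.2

Term B:
  start: λ.λ.λ.λ.λ.2

Answer: SAME — A ⇓ λ.λ.λ.λ.λ.2, B ⇓ λ.λ.λ.λ.λ.2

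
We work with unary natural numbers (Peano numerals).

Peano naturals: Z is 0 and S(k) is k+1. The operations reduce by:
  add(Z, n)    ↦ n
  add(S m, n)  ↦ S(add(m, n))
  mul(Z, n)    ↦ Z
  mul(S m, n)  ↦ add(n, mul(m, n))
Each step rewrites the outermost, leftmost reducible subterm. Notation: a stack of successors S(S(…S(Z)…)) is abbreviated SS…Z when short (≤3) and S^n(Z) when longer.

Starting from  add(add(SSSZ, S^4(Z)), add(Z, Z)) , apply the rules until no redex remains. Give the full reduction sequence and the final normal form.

  start: add(add(SSSZ, S^4(Z)), add(Z, Z))
  →1  add(S(add(SSZ, S^4(Z))), add(Z, Z))
  →2  S(add(add(SSZ, S^4(Z)), add(Z, Z)))
  →3  S(add(S(add(SZ, S^4(Z))), add(Z, Z)))
  →4  S(S(add(add(SZ, S^4(Z)), add(Z, Z))))
  →5  S(S(add(S(add(Z, S^4(Z))), add(Z, Z))))
  →6  S(S(S(add(add(Z, S^4(Z)), add(Z, Z)))))
  →7  S(S(S(add(S^4(Z), add(Z, Z)))))
  →8  S(S(S(S(add(SSSZ, add(Z, Z))))))
  →9  S(S(S(S(S(add(SSZ, add(Z, Z)))))))
  →10  S(S(S(S(S(S(add(SZ, add(Z, Z))))))))
  →11  S(S(S(S(S(S(S(add(Z, add(Z, Z)))))))))
  →12  S(S(S(S(S(S(S(add(Z, Z))))))))
  →13  S^7(Z)

Answer: normal form = S^7(Z)  (in 13 steps)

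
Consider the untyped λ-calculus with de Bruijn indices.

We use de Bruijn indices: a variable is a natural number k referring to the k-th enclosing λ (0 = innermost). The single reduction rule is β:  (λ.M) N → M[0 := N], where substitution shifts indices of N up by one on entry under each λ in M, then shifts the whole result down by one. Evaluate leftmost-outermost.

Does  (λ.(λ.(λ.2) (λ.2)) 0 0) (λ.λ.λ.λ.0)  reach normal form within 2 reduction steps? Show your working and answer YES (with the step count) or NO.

Answer: NO — after 2 steps the term is (λ.λ.λ.λ.λ.0) (λ.λ.λ.λ.λ.0) (λ.λ.λ.λ.0), not yet normal

Derivation:
  start: (λ.(λ.(λ.2) (λ.2)) 0 0) (λ.λ.λ.λ.0)
  →1  (λ.(λ.λ.λ.λ.λ.0) (λ.λ.λ.λ.λ.0)) (λ.λ.λ.λ.0) (λ.λ.λ.λ.0)
  →2  (λ.λ.λ.λ.λ.0) (λ.λ.λ.λ.λ.0) (λ.λ.λ.λ.0)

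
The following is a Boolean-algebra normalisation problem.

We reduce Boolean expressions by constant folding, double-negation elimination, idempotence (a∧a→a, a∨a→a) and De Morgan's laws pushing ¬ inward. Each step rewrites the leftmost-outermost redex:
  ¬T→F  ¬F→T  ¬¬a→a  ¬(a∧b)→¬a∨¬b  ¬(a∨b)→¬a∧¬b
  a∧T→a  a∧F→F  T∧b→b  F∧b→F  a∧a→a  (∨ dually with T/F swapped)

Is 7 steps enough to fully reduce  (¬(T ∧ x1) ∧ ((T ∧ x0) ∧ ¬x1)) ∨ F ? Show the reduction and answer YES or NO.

Answer: YES — reaches normal form ¬x1 ∧ (x0 ∧ ¬x1) in 5 ≤ 7 steps

Reduction:
  start: (¬(T ∧ x1) ∧ ((T ∧ x0) ∧ ¬x1)) ∨ F
  [1] ¬(T ∧ x1) ∧ ((T ∧ x0) ∧ ¬x1)
  [2] (¬T ∨ ¬x1) ∧ ((T ∧ x0) ∧ ¬x1)
  [3] (F ∨ ¬x1) ∧ ((T ∧ x0) ∧ ¬x1)
  [4] ¬x1 ∧ ((T ∧ x0) ∧ ¬x1)
  [5] ¬x1 ∧ (x0 ∧ ¬x1)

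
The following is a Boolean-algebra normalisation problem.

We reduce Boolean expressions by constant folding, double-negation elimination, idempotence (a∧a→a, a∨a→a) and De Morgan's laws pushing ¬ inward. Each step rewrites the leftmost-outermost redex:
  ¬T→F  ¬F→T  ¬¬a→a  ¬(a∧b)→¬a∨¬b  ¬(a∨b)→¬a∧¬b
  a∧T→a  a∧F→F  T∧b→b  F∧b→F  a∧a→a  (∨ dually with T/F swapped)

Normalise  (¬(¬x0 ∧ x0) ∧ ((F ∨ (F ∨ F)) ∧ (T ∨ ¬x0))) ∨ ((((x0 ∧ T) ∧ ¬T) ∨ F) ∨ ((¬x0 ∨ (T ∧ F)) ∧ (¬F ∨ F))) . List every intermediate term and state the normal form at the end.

  start: (¬(¬x0 ∧ x0) ∧ ((F ∨ (F ∨ F)) ∧ (T ∨ ¬x0))) ∨ ((((x0 ∧ T) ∧ ¬T) ∨ F) ∨ ((¬x0 ∨ (T ∧ F)) ∧ (¬F ∨ F)))
  →1  ((¬¬x0 ∨ ¬x0) ∧ ((F ∨ (F ∨ F)) ∧ (T ∨ ¬x0))) ∨ ((((x0 ∧ T) ∧ ¬T) ∨ F) ∨ ((¬x0 ∨ (T ∧ F)) ∧ (¬F ∨ F)))
  →2  ((x0 ∨ ¬x0) ∧ ((F ∨ (F ∨ F)) ∧ (T ∨ ¬x0))) ∨ ((((x0 ∧ T) ∧ ¬T) ∨ F) ∨ ((¬x0 ∨ (T ∧ F)) ∧ (¬F ∨ F)))
  →3  ((x0 ∨ ¬x0) ∧ ((F ∨ F) ∧ (T ∨ ¬x0))) ∨ ((((x0 ∧ T) ∧ ¬T) ∨ F) ∨ ((¬x0 ∨ (T ∧ F)) ∧ (¬F ∨ F)))
  →4  ((x0 ∨ ¬x0) ∧ (F ∧ (T ∨ ¬x0))) ∨ ((((x0 ∧ T) ∧ ¬T) ∨ F) ∨ ((¬x0 ∨ (T ∧ F)) ∧ (¬F ∨ F)))
  →5  ((x0 ∨ ¬x0) ∧ F) ∨ ((((x0 ∧ T) ∧ ¬T) ∨ F) ∨ ((¬x0 ∨ (T ∧ F)) ∧ (¬F ∨ F)))
  →6  F ∨ ((((x0 ∧ T) ∧ ¬T) ∨ F) ∨ ((¬x0 ∨ (T ∧ F)) ∧ (¬F ∨ F)))
  →7  (((x0 ∧ T) ∧ ¬T) ∨ F) ∨ ((¬x0 ∨ (T ∧ F)) ∧ (¬F ∨ F))
  →8  ((x0 ∧ T) ∧ ¬T) ∨ ((¬x0 ∨ (T ∧ F)) ∧ (¬F ∨ F))
  →9  (x0 ∧ ¬T) ∨ ((¬x0 ∨ (T ∧ F)) ∧ (¬F ∨ F))
  →10  (x0 ∧ F) ∨ ((¬x0 ∨ (T ∧ F)) ∧ (¬F ∨ F))
  →11  F ∨ ((¬x0 ∨ (T ∧ F)) ∧ (¬F ∨ F))
  →12  (¬x0 ∨ (T ∧ F)) ∧ (¬F ∨ F)
  →13  (¬x0 ∨ F) ∧ (¬F ∨ F)
  →14  ¬x0 ∧ (¬F ∨ F)
  →15  ¬x0 ∧ ¬F
  →16  ¬x0 ∧ T
  →17  ¬x0

Answer: normal form = ¬x0  (in 17 steps)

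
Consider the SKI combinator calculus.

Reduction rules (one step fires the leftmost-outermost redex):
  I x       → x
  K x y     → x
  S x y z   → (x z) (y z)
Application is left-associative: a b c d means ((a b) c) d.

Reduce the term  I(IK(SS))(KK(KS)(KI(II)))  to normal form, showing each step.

  start: I(IK(SS))(KK(KS)(KI(II)))
  step 1: IK(SS)(KK(KS)(KI(II)))
  step 2: K(SS)(KK(KS)(KI(II)))
  step 3: SS

Answer: normal form = SS  (in 3 steps)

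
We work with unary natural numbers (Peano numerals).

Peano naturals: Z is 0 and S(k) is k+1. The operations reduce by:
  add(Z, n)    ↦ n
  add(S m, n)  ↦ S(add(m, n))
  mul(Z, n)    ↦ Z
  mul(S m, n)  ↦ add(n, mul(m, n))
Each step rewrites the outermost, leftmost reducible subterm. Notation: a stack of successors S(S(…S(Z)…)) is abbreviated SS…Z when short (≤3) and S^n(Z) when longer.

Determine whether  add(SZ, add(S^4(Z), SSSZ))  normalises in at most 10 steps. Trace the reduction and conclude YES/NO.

Answer: YES — reaches normal form S^8(Z) in 7 ≤ 10 steps

Working:
  start: add(SZ, add(S^4(Z), SSSZ))
  step 1: S(add(Z, add(S^4(Z), SSSZ)))
  step 2: S(add(S^4(Z), SSSZ))
  step 3: S(S(add(SSSZ, SSSZ)))
  step 4: S(S(S(add(SSZ, SSSZ))))
  step 5: S(S(S(S(add(SZ, SSSZ)))))
  step 6: S(S(S(S(S(add(Z, SSSZ))))))
  step 7: S^8(Z)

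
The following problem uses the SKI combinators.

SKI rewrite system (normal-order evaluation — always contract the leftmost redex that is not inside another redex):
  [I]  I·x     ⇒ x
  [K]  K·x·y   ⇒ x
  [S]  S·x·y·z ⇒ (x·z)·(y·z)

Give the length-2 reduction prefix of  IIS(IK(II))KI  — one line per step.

  start: IIS(IK(II))KI
  →1  IS(IK(II))KI
  →2  S(IK(II))KI

Answer: after 2 steps: S(IK(II))KI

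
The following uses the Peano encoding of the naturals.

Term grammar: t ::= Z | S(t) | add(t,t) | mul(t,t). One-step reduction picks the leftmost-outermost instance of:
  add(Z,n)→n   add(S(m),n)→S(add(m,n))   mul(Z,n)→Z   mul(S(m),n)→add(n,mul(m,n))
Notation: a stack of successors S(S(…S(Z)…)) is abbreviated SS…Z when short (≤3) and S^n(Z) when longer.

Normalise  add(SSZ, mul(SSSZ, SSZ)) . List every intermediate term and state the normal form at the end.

Answer: normal form = S^8(Z)  (in 16 steps)

Reduction:
  start: add(SSZ, mul(SSSZ, SSZ))
  [1] S(add(SZ, mul(SSSZ, SSZ)))
  [2] S(S(add(Z, mul(SSSZ, SSZ))))
  [3] S(S(mul(SSSZ, SSZ)))
  [4] S(S(add(SSZ, mul(SSZ, SSZ))))
  [5] S(S(S(add(SZ, mul(SSZ, SSZ)))))
  [6] S(S(S(S(add(Z, mul(SSZ, SSZ))))))
  [7] S(S(S(S(mul(SSZ, SSZ)))))
  [8] S(S(S(S(add(SSZ, mul(SZ, SSZ))))))
  [9] S(S(S(S(S(add(SZ, mul(SZ, SSZ)))))))
  [10] S(S(S(S(S(S(add(Z, mul(SZ, SSZ))))))))
  [11] S(S(S(S(S(S(mul(SZ, SSZ)))))))
  [12] S(S(S(S(S(S(add(SSZ, mul(Z, SSZ))))))))
  [13] S(S(S(S(S(S(S(add(SZ, mul(Z, SSZ)))))))))
  [14] S(S(S(S(S(S(S(S(add(Z, mul(Z, SSZ))))))))))
  [15] S(S(S(S(S(S(S(S(mul(Z, SSZ)))))))))
  [16] S^8(Z)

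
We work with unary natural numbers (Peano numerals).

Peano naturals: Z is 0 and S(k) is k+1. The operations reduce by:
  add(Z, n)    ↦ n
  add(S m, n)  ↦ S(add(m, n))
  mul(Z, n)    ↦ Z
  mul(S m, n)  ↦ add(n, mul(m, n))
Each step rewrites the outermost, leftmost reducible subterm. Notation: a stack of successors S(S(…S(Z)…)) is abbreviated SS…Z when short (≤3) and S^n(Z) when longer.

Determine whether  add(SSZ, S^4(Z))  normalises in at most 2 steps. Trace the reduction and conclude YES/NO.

  start: add(SSZ, S^4(Z))
  step 1: S(add(SZ, S^4(Z)))
  step 2: S(S(add(Z, S^4(Z))))

Answer: NO — after 2 steps the term is S(S(add(Z, S^4(Z)))), not yet normal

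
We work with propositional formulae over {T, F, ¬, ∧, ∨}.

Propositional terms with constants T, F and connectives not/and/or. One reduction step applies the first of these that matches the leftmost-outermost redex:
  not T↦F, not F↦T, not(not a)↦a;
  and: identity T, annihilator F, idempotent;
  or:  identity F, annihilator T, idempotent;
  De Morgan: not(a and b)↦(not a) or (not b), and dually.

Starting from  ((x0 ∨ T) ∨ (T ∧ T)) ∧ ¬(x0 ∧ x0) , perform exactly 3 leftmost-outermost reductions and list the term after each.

  start: ((x0 ∨ T) ∨ (T ∧ T)) ∧ ¬(x0 ∧ x0)
  [1] (T ∨ (T ∧ T)) ∧ ¬(x0 ∧ x0)
  [2] T ∧ ¬(x0 ∧ x0)
  [3] ¬(x0 ∧ x0)

Answer: after 3 steps: ¬(x0 ∧ x0)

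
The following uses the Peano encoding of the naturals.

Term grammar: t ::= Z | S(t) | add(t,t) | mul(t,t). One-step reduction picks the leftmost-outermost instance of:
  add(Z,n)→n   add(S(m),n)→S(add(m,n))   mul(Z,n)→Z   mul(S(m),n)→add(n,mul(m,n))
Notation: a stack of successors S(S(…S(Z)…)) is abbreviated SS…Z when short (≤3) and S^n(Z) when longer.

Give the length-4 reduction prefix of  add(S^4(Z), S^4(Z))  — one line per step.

  start: add(S^4(Z), S^4(Z))
  step 1: S(add(SSSZ, S^4(Z)))
  step 2: S(S(add(SSZ, S^4(Z))))
  step 3: S(S(S(add(SZ, S^4(Z)))))
  step 4: S(S(S(S(add(Z, S^4(Z))))))

Answer: after 4 steps: S(S(S(S(add(Z, S^4(Z))))))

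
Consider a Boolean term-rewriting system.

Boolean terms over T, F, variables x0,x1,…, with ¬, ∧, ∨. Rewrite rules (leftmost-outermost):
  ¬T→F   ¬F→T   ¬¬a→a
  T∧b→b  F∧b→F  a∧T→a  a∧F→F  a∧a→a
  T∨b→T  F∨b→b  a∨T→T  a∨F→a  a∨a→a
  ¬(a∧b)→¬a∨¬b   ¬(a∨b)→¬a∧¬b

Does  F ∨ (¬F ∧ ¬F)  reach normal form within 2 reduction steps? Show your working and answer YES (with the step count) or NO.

  start: F ∨ (¬F ∧ ¬F)
  [1] ¬F ∧ ¬F
  [2] ¬F

Answer: NO — after 2 steps the term is ¬F, not yet normal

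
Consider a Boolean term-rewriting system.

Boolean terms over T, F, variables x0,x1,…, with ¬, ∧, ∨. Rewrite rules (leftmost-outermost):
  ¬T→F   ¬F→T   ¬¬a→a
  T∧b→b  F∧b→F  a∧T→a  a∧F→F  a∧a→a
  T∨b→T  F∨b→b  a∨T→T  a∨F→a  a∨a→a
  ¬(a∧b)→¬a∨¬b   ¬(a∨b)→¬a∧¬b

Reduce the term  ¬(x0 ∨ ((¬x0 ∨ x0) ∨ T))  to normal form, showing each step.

Answer: normal form = F  (in 7 steps)

Derivation:
  start: ¬(x0 ∨ ((¬x0 ∨ x0) ∨ T))
  →1  ¬x0 ∧ ¬((¬x0 ∨ x0) ∨ T)
  →2  ¬x0 ∧ (¬(¬x0 ∨ x0) ∧ ¬T)
  →3  ¬x0 ∧ ((¬¬x0 ∧ ¬x0) ∧ ¬T)
  →4  ¬x0 ∧ ((x0 ∧ ¬x0) ∧ ¬T)
  →5  ¬x0 ∧ ((x0 ∧ ¬x0) ∧ F)
  →6  ¬x0 ∧ F
  →7  F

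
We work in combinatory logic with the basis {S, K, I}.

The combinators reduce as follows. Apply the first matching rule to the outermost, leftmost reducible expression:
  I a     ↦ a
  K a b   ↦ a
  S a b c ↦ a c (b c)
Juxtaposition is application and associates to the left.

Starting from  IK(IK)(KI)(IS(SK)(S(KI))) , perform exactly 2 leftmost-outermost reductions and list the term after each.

  start: IK(IK)(KI)(IS(SK)(S(KI)))
  [1] K(IK)(KI)(IS(SK)(S(KI)))
  [2] IK(IS(SK)(S(KI)))

Answer: after 2 steps: IK(IS(SK)(S(KI)))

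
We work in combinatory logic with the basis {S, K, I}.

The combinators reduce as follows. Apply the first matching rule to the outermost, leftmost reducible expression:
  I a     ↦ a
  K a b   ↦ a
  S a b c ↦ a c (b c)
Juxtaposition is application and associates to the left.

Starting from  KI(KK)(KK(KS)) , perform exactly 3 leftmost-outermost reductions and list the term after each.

  start: KI(KK)(KK(KS))
  step 1: I(KK(KS))
  step 2: KK(KS)
  step 3: K

Answer: after 3 steps: K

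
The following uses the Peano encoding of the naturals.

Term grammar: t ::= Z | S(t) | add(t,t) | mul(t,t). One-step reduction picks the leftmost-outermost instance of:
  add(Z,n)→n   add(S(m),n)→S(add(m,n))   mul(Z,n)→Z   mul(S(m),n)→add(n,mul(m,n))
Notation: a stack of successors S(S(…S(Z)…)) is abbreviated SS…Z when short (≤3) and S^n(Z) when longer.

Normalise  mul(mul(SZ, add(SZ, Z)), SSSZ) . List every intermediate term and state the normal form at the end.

Answer: normal form = SSSZ  (in 12 steps)

Working:
  start: mul(mul(SZ, add(SZ, Z)), SSSZ)
  →1  mul(add(add(SZ, Z), mul(Z, add(SZ, Z))), SSSZ)
  →2  mul(add(S(add(Z, Z)), mul(Z, add(SZ, Z))), SSSZ)
  →3  mul(S(add(add(Z, Z), mul(Z, add(SZ, Z)))), SSSZ)
  →4  add(SSSZ, mul(add(add(Z, Z), mul(Z, add(SZ, Z))), SSSZ))
  →5  S(add(SSZ, mul(add(add(Z, Z), mul(Z, add(SZ, Z))), SSSZ)))
  →6  S(S(add(SZ, mul(add(add(Z, Z), mul(Z, add(SZ, Z))), SSSZ))))
  →7  S(S(S(add(Z, mul(add(add(Z, Z), mul(Z, add(SZ, Z))), SSSZ)))))
  →8  S(S(S(mul(add(add(Z, Z), mul(Z, add(SZ, Z))), SSSZ))))
  →9  S(S(S(mul(add(Z, mul(Z, add(SZ, Z))), SSSZ))))
  →10  S(S(S(mul(mul(Z, add(SZ, Z)), SSSZ))))
  →11  S(S(S(mul(Z, SSSZ))))
  →12  SSSZ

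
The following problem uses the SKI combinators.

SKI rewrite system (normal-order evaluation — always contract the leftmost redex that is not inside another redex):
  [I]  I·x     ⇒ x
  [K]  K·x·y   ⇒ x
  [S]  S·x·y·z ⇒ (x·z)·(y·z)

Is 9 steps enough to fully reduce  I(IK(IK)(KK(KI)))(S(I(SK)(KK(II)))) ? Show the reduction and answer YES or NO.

  start: I(IK(IK)(KK(KI)))(S(I(SK)(KK(II))))
  [1] IK(IK)(KK(KI))(S(I(SK)(KK(II))))
  [2] K(IK)(KK(KI))(S(I(SK)(KK(II))))
  [3] IK(S(I(SK)(KK(II))))
  [4] K(S(I(SK)(KK(II))))
  [5] K(S(SK(KK(II))))
  [6] K(S(SKK))

Answer: YES — reaches normal form K(S(SKK)) in 6 ≤ 9 steps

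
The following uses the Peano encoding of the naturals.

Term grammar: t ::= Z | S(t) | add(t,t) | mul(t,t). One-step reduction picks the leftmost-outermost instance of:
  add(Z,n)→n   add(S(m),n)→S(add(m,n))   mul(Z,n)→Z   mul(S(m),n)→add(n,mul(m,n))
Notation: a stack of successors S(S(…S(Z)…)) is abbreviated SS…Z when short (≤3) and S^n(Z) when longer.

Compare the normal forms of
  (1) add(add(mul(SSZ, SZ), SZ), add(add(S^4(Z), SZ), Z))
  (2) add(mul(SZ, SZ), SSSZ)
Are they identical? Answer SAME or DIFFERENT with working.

Answer: DIFFERENT — A ⇓ S^8(Z), B ⇓ S^4(Z)

Working:
Term A:
  start: add(add(mul(SSZ, SZ), SZ), add(add(S^4(Z), SZ), Z))
  →1  add(add(add(SZ, mul(SZ, SZ)), SZ), add(add(S^4(Z), SZ), Z))
  →2  add(add(S(add(Z, mul(SZ, SZ))), SZ), add(add(S^4(Z), SZ), Z))
  →3  add(S(add(add(Z, mul(SZ, SZ)), SZ)), add(add(S^4(Z), SZ), Z))
  →4  S(add(add(add(Z, mul(SZ, SZ)), SZ), add(add(S^4(Z), SZ), Z)))
  →5  S(add(add(mul(SZ, SZ), SZ), add(add(S^4(Z), SZ), Z)))
  →6  S(add(add(add(SZ, mul(Z, SZ)), SZ), add(add(S^4(Z), SZ), Z)))
  →7  S(add(add(S(add(Z, mul(Z, SZ))), SZ), add(add(S^4(Z), SZ), Z)))
  →8  S(add(S(add(add(Z, mul(Z, SZ)), SZ)), add(add(S^4(Z), SZ), Z)))
  →9  S(S(add(add(add(Z, mul(Z, SZ)), SZ), add(add(S^4(Z), SZ), Z))))
  →10  S(S(add(add(mul(Z, SZ), SZ), add(add(S^4(Z), SZ), Z))))
  →11  S(S(add(add(Z, SZ), add(add(S^4(Z), SZ), Z))))
  →12  S(S(add(SZ, add(add(S^4(Z), SZ), Z))))
  →13  S(S(S(add(Z, add(add(S^4(Z), SZ), Z)))))
  →14  S(S(S(add(add(S^4(Z), SZ), Z))))
  →15  S(S(S(add(S(add(SSSZ, SZ)), Z))))
  →16  S(S(S(S(add(add(SSSZ, SZ), Z)))))
  →17  S(S(S(S(add(S(add(SSZ, SZ)), Z)))))
  →18  S(S(S(S(S(add(add(SSZ, SZ), Z))))))
  →19  S(S(S(S(S(add(S(add(SZ, SZ)), Z))))))
  →20  S(S(S(S(S(S(add(add(SZ, SZ), Z)))))))
  →21  S(S(S(S(S(S(add(S(add(Z, SZ)), Z)))))))
  →22  S(S(S(S(S(S(S(add(add(Z, SZ), Z))))))))
  →23  S(S(S(S(S(S(S(add(SZ, Z))))))))
  →24  S(S(S(S(S(S(S(S(add(Z, Z)))))))))
  →25  S^8(Z)

Term B:
  start: add(mul(SZ, SZ), SSSZ)
  →1  add(add(SZ, mul(Z, SZ)), SSSZ)
  →2  add(S(add(Z, mul(Z, SZ))), SSSZ)
  →3  S(add(add(Z, mul(Z, SZ)), SSSZ))
  →4  S(add(mul(Z, SZ), SSSZ))
  →5  S(add(Z, SSSZ))
  →6  S^4(Z)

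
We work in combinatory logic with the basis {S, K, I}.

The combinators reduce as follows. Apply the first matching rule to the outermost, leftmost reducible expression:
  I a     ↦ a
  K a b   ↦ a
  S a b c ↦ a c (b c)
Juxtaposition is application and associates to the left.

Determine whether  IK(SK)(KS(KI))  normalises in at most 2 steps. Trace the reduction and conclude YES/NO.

  start: IK(SK)(KS(KI))
  [1] K(SK)(KS(KI))
  [2] SK

Answer: YES — reaches normal form SK in 2 ≤ 2 steps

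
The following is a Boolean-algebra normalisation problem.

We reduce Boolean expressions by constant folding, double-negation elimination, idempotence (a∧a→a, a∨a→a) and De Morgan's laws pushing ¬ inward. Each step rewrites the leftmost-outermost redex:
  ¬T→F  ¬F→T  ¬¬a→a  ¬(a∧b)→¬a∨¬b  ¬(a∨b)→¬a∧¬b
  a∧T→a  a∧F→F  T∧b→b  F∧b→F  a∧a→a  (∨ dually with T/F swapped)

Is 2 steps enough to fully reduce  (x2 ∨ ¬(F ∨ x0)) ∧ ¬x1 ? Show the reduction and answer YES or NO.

  start: (x2 ∨ ¬(F ∨ x0)) ∧ ¬x1
  [1] (x2 ∨ (¬F ∧ ¬x0)) ∧ ¬x1
  [2] (x2 ∨ (T ∧ ¬x0)) ∧ ¬x1

Answer: NO — after 2 steps the term is (x2 ∨ (T ∧ ¬x0)) ∧ ¬x1, not yet normal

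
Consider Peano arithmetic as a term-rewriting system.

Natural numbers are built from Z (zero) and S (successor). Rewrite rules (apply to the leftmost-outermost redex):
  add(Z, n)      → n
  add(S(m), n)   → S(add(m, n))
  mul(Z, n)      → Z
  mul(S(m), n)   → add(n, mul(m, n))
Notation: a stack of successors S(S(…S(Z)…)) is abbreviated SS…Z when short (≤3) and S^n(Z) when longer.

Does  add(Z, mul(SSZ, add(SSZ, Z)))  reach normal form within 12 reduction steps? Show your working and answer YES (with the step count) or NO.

Answer: NO — after 12 steps the term is S(S(S(add(S(add(Z, Z)), mul(Z, add(SSZ, Z)))))), not yet normal

Reduction:
  start: add(Z, mul(SSZ, add(SSZ, Z)))
  →1  mul(SSZ, add(SSZ, Z))
  →2  add(add(SSZ, Z), mul(SZ, add(SSZ, Z)))
  →3  add(S(add(SZ, Z)), mul(SZ, add(SSZ, Z)))
  →4  S(add(add(SZ, Z), mul(SZ, add(SSZ, Z))))
  →5  S(add(S(add(Z, Z)), mul(SZ, add(SSZ, Z))))
  →6  S(S(add(add(Z, Z), mul(SZ, add(SSZ, Z)))))
  →7  S(S(add(Z, mul(SZ, add(SSZ, Z)))))
  →8  S(S(mul(SZ, add(SSZ, Z))))
  →9  S(S(add(add(SSZ, Z), mul(Z, add(SSZ, Z)))))
  →10  S(S(add(S(add(SZ, Z)), mul(Z, add(SSZ, Z)))))
  →11  S(S(S(add(add(SZ, Z), mul(Z, add(SSZ, Z))))))
  →12  S(S(S(add(S(add(Z, Z)), mul(Z, add(SSZ, Z))))))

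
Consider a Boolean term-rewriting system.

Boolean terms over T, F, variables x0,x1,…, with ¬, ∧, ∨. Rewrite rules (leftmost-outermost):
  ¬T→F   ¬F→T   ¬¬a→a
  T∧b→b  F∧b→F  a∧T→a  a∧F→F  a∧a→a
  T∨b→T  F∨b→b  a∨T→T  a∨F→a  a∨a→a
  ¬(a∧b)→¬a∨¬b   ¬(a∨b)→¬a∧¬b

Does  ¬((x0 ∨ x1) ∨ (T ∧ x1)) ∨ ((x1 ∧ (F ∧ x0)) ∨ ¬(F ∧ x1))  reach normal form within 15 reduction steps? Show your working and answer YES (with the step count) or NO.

  start: ¬((x0 ∨ x1) ∨ (T ∧ x1)) ∨ ((x1 ∧ (F ∧ x0)) ∨ ¬(F ∧ x1))
  [1] (¬(x0 ∨ x1) ∧ ¬(T ∧ x1)) ∨ ((x1 ∧ (F ∧ x0)) ∨ ¬(F ∧ x1))
  [2] ((¬x0 ∧ ¬x1) ∧ ¬(T ∧ x1)) ∨ ((x1 ∧ (F ∧ x0)) ∨ ¬(F ∧ x1))
  [3] ((¬x0 ∧ ¬x1) ∧ (¬T ∨ ¬x1)) ∨ ((x1 ∧ (F ∧ x0)) ∨ ¬(F ∧ x1))
  [4] ((¬x0 ∧ ¬x1) ∧ (F ∨ ¬x1)) ∨ ((x1 ∧ (F ∧ x0)) ∨ ¬(F ∧ x1))
  [5] ((¬x0 ∧ ¬x1) ∧ ¬x1) ∨ ((x1 ∧ (F ∧ x0)) ∨ ¬(F ∧ x1))
  [6] ((¬x0 ∧ ¬x1) ∧ ¬x1) ∨ ((x1 ∧ F) ∨ ¬(F ∧ x1))
  [7] ((¬x0 ∧ ¬x1) ∧ ¬x1) ∨ (F ∨ ¬(F ∧ x1))
  [8] ((¬x0 ∧ ¬x1) ∧ ¬x1) ∨ ¬(F ∧ x1)
  [9] ((¬x0 ∧ ¬x1) ∧ ¬x1) ∨ (¬F ∨ ¬x1)
  [10] ((¬x0 ∧ ¬x1) ∧ ¬x1) ∨ (T ∨ ¬x1)
  [11] ((¬x0 ∧ ¬x1) ∧ ¬x1) ∨ T
  [12] T

Answer: YES — reaches normal form T in 12 ≤ 15 steps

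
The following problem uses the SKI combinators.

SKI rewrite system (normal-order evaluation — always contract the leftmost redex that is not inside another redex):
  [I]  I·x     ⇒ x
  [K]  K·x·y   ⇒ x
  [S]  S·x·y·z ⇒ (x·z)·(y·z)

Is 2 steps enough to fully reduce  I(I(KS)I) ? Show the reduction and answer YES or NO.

  start: I(I(KS)I)
  step 1: I(KS)I
  step 2: KSI

Answer: NO — after 2 steps the term is KSI, not yet normal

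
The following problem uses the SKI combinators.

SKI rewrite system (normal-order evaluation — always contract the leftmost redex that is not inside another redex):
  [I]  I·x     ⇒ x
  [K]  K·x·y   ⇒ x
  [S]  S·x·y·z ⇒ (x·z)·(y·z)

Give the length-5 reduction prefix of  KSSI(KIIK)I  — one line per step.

  start: KSSI(KIIK)I
  [1] SI(KIIK)I
  [2] II(KIIKI)
  [3] I(KIIKI)
  [4] KIIKI
  [5] IKI

Answer: after 5 steps: IKI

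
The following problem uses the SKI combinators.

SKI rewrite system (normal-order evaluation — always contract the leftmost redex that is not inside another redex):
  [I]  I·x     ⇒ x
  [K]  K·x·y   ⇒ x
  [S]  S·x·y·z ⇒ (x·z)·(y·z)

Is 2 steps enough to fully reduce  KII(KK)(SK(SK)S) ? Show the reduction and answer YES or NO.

Answer: NO — after 2 steps the term is KK(SK(SK)S), not yet normal

Derivation:
  start: KII(KK)(SK(SK)S)
  step 1: I(KK)(SK(SK)S)
  step 2: KK(SK(SK)S)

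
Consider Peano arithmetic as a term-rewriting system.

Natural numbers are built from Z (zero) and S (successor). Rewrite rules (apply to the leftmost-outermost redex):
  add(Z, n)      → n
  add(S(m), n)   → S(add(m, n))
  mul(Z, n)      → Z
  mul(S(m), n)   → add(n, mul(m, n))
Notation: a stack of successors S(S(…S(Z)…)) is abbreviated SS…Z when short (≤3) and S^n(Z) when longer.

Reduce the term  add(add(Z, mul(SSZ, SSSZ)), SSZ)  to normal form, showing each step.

Answer: normal form = S^8(Z)  (in 19 steps)

Reduction:
  start: add(add(Z, mul(SSZ, SSSZ)), SSZ)
  →1  add(mul(SSZ, SSSZ), SSZ)
  →2  add(add(SSSZ, mul(SZ, SSSZ)), SSZ)
  →3  add(S(add(SSZ, mul(SZ, SSSZ))), SSZ)
  →4  S(add(add(SSZ, mul(SZ, SSSZ)), SSZ))
  →5  S(add(S(add(SZ, mul(SZ, SSSZ))), SSZ))
  →6  S(S(add(add(SZ, mul(SZ, SSSZ)), SSZ)))
  →7  S(S(add(S(add(Z, mul(SZ, SSSZ))), SSZ)))
  →8  S(S(S(add(add(Z, mul(SZ, SSSZ)), SSZ))))
  →9  S(S(S(add(mul(SZ, SSSZ), SSZ))))
  →10  S(S(S(add(add(SSSZ, mul(Z, SSSZ)), SSZ))))
  →11  S(S(S(add(S(add(SSZ, mul(Z, SSSZ))), SSZ))))
  →12  S(S(S(S(add(add(SSZ, mul(Z, SSSZ)), SSZ)))))
  →13  S(S(S(S(add(S(add(SZ, mul(Z, SSSZ))), SSZ)))))
  →14  S(S(S(S(S(add(add(SZ, mul(Z, SSSZ)), SSZ))))))
  →15  S(S(S(S(S(add(S(add(Z, mul(Z, SSSZ))), SSZ))))))
  →16  S(S(S(S(S(S(add(add(Z, mul(Z, SSSZ)), SSZ)))))))
  →17  S(S(S(S(S(S(add(mul(Z, SSSZ), SSZ)))))))
  →18  S(S(S(S(S(S(add(Z, SSZ)))))))
  →19  S^8(Z)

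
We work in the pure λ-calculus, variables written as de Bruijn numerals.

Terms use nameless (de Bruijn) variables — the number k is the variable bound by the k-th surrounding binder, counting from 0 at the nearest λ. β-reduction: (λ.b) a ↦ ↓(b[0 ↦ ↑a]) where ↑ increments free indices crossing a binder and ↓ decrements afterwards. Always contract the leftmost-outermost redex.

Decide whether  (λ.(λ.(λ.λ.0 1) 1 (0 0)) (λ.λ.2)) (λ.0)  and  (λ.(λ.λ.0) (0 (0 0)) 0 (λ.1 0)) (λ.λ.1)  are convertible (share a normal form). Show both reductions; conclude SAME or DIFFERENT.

Term A:
  start: (λ.(λ.(λ.λ.0 1) 1 (0 0)) (λ.λ.2)) (λ.0)
  →1  (λ.(λ.λ.0 1) (λ.0) (0 0)) (λ.λ.λ.0)
  →2  (λ.λ.0 1) (λ.0) ((λ.λ.λ.0) (λ.λ.λ.0))
  →3  (λ.0 (λ.0)) ((λ.λ.λ.0) (λ.λ.λ.0))
  →4  (λ.λ.λ.0) (λ.λ.λ.0) (λ.0)
  →5  (λ.λ.0) (λ.0)
  →6  λ.0

Term B:
  start: (λ.(λ.λ.0) (0 (0 0)) 0 (λ.1 0)) (λ.λ.1)
  →1  (λ.λ.0) ((λ.λ.1) ((λ.λ.1) (λ.λ.1))) (λ.λ.1) (λ.(λ.λ.1) 0)
  →2  (λ.0) (λ.λ.1) (λ.(λ.λ.1) 0)
  →3  (λ.λ.1) (λ.(λ.λ.1) 0)
  →4  λ.λ.(λ.λ.1) 0
  →5  λ.λ.λ.1

Answer: DIFFERENT — A ⇓ λ.0, B ⇓ λ.λ.λ.1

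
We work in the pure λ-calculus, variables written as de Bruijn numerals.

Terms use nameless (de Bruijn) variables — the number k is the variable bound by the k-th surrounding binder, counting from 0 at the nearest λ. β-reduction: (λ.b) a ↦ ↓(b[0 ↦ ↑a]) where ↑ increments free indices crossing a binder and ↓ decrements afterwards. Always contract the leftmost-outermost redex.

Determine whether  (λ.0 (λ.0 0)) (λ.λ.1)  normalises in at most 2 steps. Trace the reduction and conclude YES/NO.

Answer: YES — reaches normal form λ.λ.0 0 in 2 ≤ 2 steps

Derivation:
  start: (λ.0 (λ.0 0)) (λ.λ.1)
  →1  (λ.λ.1) (λ.0 0)
  →2  λ.λ.0 0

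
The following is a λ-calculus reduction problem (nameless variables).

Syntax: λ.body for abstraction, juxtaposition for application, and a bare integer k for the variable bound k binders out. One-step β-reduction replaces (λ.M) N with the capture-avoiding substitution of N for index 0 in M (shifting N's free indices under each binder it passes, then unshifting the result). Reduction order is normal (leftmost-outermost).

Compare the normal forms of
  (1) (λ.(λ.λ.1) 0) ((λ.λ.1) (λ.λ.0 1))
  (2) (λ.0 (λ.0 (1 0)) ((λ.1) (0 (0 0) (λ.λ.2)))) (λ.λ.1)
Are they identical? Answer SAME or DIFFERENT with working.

Answer: DIFFERENT — A ⇓ λ.λ.λ.λ.0 1, B ⇓ λ.0 (λ.1)

Derivation:
Term A:
  start: (λ.(λ.λ.1) 0) ((λ.λ.1) (λ.λ.0 1))
  [1] (λ.λ.1) ((λ.λ.1) (λ.λ.0 1))
  [2] λ.(λ.λ.1) (λ.λ.0 1)
  [3] λ.λ.λ.λ.0 1

Term B:
  start: (λ.0 (λ.0 (1 0)) ((λ.1) (0 (0 0) (λ.λ.2)))) (λ.λ.1)
  [1] (λ.λ.1) (λ.0 ((λ.λ.1) 0)) ((λ.λ.λ.1) ((λ.λ.1) ((λ.λ.1) (λ.λ.1)) (λ.λ.λ.λ.1)))
  [2] (λ.λ.0 ((λ.λ.1) 0)) ((λ.λ.λ.1) ((λ.λ.1) ((λ.λ.1) (λ.λ.1)) (λ.λ.λ.λ.1)))
  [3] λ.0 ((λ.λ.1) 0)
  [4] λ.0 (λ.1)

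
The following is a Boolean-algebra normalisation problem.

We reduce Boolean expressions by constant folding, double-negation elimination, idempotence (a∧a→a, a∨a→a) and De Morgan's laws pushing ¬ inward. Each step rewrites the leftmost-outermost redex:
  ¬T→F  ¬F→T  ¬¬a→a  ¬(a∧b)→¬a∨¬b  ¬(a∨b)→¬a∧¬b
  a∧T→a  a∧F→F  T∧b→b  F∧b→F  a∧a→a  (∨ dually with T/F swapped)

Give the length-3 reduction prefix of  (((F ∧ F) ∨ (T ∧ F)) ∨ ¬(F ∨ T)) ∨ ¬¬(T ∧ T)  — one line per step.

Answer: after 3 steps: (F ∨ ¬(F ∨ T)) ∨ ¬¬(T ∧ T)

Reduction:
  start: (((F ∧ F) ∨ (T ∧ F)) ∨ ¬(F ∨ T)) ∨ ¬¬(T ∧ T)
  [1] ((F ∨ (T ∧ F)) ∨ ¬(F ∨ T)) ∨ ¬¬(T ∧ T)
  [2] ((T ∧ F) ∨ ¬(F ∨ T)) ∨ ¬¬(T ∧ T)
  [3] (F ∨ ¬(F ∨ T)) ∨ ¬¬(T ∧ T)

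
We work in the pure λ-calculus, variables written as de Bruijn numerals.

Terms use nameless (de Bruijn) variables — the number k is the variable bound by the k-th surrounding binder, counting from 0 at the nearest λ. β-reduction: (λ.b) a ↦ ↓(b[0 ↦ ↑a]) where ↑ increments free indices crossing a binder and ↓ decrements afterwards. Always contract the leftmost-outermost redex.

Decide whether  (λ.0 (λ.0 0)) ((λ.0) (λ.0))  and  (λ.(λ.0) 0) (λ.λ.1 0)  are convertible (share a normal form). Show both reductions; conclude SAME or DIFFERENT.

Answer: DIFFERENT — A ⇓ λ.0 0, B ⇓ λ.λ.1 0

Working:
Term A:
  start: (λ.0 (λ.0 0)) ((λ.0) (λ.0))
  [1] (λ.0) (λ.0) (λ.0 0)
  [2] (λ.0) (λ.0 0)
  [3] λ.0 0

Term B:
  start: (λ.(λ.0) 0) (λ.λ.1 0)
  [1] (λ.0) (λ.λ.1 0)
  [2] λ.λ.1 0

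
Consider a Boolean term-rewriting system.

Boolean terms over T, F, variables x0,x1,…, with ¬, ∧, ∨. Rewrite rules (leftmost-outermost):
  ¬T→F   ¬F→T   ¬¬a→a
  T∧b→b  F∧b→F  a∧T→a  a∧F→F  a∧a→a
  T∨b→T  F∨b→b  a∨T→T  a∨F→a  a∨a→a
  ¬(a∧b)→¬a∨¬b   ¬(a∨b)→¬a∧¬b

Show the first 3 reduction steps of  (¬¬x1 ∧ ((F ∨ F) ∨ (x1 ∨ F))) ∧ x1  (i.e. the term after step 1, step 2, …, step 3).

Answer: after 3 steps: (x1 ∧ (x1 ∨ F)) ∧ x1

Derivation:
  start: (¬¬x1 ∧ ((F ∨ F) ∨ (x1 ∨ F))) ∧ x1
  →1  (x1 ∧ ((F ∨ F) ∨ (x1 ∨ F))) ∧ x1
  →2  (x1 ∧ (F ∨ (x1 ∨ F))) ∧ x1
  →3  (x1 ∧ (x1 ∨ F)) ∧ x1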